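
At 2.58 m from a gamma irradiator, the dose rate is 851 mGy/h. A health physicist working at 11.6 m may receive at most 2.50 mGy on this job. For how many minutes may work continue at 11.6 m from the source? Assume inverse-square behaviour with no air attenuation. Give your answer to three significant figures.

3.56 min

Applying the 1/r² law, rate at 11.6 m:
851 × (2.58/11.6)² = 851 × 0.04947 = 42.10 mGy/h.
Stay time = 2.50 mGy ÷ 42.10 mGy/h = 0.05938 h = 3.563 min.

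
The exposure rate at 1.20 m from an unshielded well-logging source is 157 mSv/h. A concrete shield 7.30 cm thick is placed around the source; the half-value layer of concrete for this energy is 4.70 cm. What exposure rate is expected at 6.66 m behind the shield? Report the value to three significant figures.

Distance alone: 157 × (1.20/6.66)² = 157 × 0.03246 = 5.096 mSv/h.
Shield: 7.30/4.70 = 1.553 half-value layers → attenuation 2^(−1.553) = 0.3408.
Combined: 5.096 × 0.3408 = 1.737 mSv/h.

1.74 mSv/h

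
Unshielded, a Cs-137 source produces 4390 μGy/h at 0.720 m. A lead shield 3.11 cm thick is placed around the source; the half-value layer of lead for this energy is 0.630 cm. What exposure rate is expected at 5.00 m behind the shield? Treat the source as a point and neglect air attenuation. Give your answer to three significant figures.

2.97 μGy/h

Distance alone: 4390 × (0.720/5.00)² = 4390 × 0.02074 = 91.05 μGy/h.
Shield: 3.11/0.630 = 4.937 half-value layers → attenuation 2^(−4.937) = 0.03264.
Combined: 91.05 × 0.03264 = 2.972 μGy/h.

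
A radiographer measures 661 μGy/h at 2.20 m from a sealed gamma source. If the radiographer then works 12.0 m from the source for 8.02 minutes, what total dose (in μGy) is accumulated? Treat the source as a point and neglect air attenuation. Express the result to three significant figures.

By the inverse-square law, rate at 12.0 m:
(2.20/12.0)² = 0.03361, so 661 × 0.03361 = 22.22 μGy/h.
Dose = rate × time = 22.22 μGy/h × 0.1337 h = 2.971 μGy.

2.97 μGy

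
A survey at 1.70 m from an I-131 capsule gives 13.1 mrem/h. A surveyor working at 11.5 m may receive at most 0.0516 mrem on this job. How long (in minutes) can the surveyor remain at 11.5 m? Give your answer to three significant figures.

10.8 min

Applying the 1/r² law, rate at 11.5 m:
13.1 × (1.70/11.5)² = 13.1 × 0.02185 = 0.2862 mrem/h.
Stay time = 0.0516 mrem ÷ 0.2862 mrem/h = 0.1803 h = 10.82 min.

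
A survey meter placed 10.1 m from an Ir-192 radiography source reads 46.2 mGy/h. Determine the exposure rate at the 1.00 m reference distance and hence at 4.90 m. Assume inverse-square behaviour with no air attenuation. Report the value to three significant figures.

4710 mGy/h; 196 mGy/h

Applying the 1/r² law,
At 1.00 m: 46.2 × (10.1/1.00)² = 46.2 × 102.0 = 4712 mGy/h
At 4.90 m: 4712 × (1.00/4.90)² = 4712 × 0.04165 = 196.3 mGy/h.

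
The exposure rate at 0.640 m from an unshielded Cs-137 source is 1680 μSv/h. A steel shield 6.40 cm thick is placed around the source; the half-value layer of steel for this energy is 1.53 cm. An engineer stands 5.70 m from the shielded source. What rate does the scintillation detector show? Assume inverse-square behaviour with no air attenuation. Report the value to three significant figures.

1.17 μSv/h

Distance alone: 1680 × (0.640/5.70)² = 1680 × 0.01261 = 21.18 μSv/h.
Shield: 6.40/1.53 = 4.183 half-value layers → attenuation 2^(−4.183) = 0.05505.
Combined: 21.18 × 0.05505 = 1.166 μSv/h.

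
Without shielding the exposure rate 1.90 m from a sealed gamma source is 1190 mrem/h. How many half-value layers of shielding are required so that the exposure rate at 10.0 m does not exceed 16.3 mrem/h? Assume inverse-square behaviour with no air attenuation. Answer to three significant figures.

At 10.0 m, distance alone gives (1.90/10.0)² = 0.03610, so 1190 × 0.03610 = 42.96 mrem/h.
Further attenuation needed: 42.96/16.3 = 2.636.
n = log₂(2.636) = 1.398 half-value layers.

1.40 half-value layers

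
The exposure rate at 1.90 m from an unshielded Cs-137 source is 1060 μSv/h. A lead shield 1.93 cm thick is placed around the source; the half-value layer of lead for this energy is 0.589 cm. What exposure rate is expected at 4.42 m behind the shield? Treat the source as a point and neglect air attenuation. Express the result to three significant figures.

20.2 μSv/h

Distance alone: 1060 × (1.90/4.42)² = 1060 × 0.1848 = 195.9 μSv/h.
Shield: 1.93/0.589 = 3.277 half-value layers → attenuation 2^(−3.277) = 0.1032.
Combined: 195.9 × 0.1032 = 20.22 μSv/h.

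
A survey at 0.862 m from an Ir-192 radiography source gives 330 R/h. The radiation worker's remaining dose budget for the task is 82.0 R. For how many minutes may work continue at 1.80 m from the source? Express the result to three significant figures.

Applying the 1/r² law, rate at 1.80 m:
330 × (0.862/1.80)² = 330 × 0.2293 = 75.67 R/h.
Stay time = 82.0 R ÷ 75.67 R/h = 1.084 h = 65.04 min.

65.0 min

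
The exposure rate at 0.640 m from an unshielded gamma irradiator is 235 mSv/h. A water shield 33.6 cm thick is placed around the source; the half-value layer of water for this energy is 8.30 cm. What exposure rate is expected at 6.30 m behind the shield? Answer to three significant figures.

Distance alone: (0.640/6.30)² = 0.01032, so 235 × 0.01032 = 2.425 mSv/h.
Shield: 33.6/8.30 = 4.048 half-value layers → attenuation 2^(−4.048) = 0.06045.
Combined: 2.425 × 0.06045 = 0.1466 mSv/h.

0.147 mSv/h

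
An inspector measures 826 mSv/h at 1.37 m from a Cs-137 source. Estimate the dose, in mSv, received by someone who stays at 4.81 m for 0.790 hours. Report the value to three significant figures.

By the inverse-square law, rate at 4.81 m:
(1.37/4.81)² = 0.08112, so 826 × 0.08112 = 67.01 mSv/h.
Dose = rate × time = 67.01 mSv/h × 0.7900 h = 52.94 mSv.

52.9 mSv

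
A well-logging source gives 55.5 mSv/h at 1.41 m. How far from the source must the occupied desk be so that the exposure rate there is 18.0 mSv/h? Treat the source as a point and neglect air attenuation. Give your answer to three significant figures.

Using I₁d₁² = I₂d₂², d₂ = d₁·√(I₁/I₂).
I₁/I₂ = 55.5/18.0 = 3.083, so d₂ = 1.41 × √3.083 = 2.476 m.

2.48 m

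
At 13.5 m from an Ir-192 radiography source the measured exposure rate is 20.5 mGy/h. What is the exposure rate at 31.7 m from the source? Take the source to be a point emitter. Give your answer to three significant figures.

3.72 mGy/h

By the inverse-square law, scaling from 13.5 m to 31.7 m:
20.5 × (13.5/31.7)² = 20.5 × 0.1814 = 3.719 mGy/h.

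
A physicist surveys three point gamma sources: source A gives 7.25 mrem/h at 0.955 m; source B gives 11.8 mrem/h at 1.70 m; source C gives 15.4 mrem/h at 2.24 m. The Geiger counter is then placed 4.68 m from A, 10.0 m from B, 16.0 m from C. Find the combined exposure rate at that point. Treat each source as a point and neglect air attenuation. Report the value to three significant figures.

0.945 mrem/h

By superposition, sum each source's inverse-square contribution:
A: 7.25 × (0.955/4.68)² = 0.3019 mrem/h
B: 11.8 × (1.70/10.0)² = 0.3410 mrem/h
C: 15.4 × (2.24/16.0)² = 0.3018 mrem/h
Total = 0.3019 + 0.3410 + 0.3018 = 0.9447 mrem/h.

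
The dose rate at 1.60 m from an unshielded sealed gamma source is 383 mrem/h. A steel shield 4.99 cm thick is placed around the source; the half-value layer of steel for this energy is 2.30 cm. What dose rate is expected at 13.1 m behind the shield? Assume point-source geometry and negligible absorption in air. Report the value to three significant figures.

Distance alone: (1.60/13.1)² = 0.01492, so 383 × 0.01492 = 5.714 mrem/h.
Shield: 4.99/2.30 = 2.170 half-value layers → attenuation 2^(−2.170) = 0.2222.
Combined: 5.714 × 0.2222 = 1.270 mrem/h.

1.27 mrem/h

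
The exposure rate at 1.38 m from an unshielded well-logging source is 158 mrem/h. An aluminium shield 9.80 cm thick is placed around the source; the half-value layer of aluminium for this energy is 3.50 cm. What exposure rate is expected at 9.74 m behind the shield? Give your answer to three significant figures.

0.455 mrem/h

Distance alone: (1.38/9.74)² = 0.02007, so 158 × 0.02007 = 3.171 mrem/h.
Shield: 9.80/3.50 = 2.800 half-value layers → attenuation 2^(−2.800) = 0.1436.
Combined: 3.171 × 0.1436 = 0.4554 mrem/h.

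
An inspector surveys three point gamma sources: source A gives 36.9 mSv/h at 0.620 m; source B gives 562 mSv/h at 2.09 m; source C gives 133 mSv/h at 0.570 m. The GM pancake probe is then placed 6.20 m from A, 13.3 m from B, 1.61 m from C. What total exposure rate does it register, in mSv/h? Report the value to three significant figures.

30.9 mSv/h

By superposition, sum each source's inverse-square contribution:
A: 36.9 × (0.620/6.20)² = 0.3690 mSv/h
B: 562 × (2.09/13.3)² = 13.88 mSv/h
C: 133 × (0.570/1.61)² = 16.67 mSv/h
Total = 0.3690 + 13.88 + 16.67 = 30.92 mSv/h.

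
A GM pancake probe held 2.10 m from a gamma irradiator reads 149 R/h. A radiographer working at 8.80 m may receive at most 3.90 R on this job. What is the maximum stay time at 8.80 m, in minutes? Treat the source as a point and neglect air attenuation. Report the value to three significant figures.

Applying the 1/r² law, rate at 8.80 m:
149 × (2.10/8.80)² = 149 × 0.05695 = 8.486 R/h.
Stay time = 3.90 R ÷ 8.486 R/h = 0.4596 h = 27.58 min.

27.6 min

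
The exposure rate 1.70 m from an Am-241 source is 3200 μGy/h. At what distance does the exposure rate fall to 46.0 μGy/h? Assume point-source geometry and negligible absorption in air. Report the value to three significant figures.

14.2 m

Using I₁d₁² = I₂d₂², d₂ = d₁·√(I₁/I₂).
I₁/I₂ = 3200/46.0 = 69.57, so d₂ = 1.70 × √69.57 = 14.18 m.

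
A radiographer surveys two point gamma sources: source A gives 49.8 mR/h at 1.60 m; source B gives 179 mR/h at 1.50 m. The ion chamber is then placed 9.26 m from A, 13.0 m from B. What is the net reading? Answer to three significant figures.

3.87 mR/h

By superposition, sum each source's inverse-square contribution:
A: 49.8 × (1.60/9.26)² = 1.487 mR/h
B: 179 × (1.50/13.0)² = 2.383 mR/h
Total = 1.487 + 2.383 = 3.870 mR/h.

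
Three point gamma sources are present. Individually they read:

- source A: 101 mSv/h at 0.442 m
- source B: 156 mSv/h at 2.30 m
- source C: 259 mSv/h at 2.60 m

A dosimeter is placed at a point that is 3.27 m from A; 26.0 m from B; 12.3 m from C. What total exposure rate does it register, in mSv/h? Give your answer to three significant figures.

By superposition, sum each source's inverse-square contribution:
A: 101 × (0.442/3.27)² = 1.845 mSv/h
B: 156 × (2.30/26.0)² = 1.221 mSv/h
C: 259 × (2.60/12.3)² = 11.57 mSv/h
Total = 1.845 + 1.221 + 11.57 = 14.64 mSv/h.

14.6 mSv/h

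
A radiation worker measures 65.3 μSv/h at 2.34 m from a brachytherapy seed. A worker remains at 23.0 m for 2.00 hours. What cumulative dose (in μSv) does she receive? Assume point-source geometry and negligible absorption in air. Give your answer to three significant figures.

1.35 μSv

Applying the 1/r² law, rate at 23.0 m:
(2.34/23.0)² = 0.01035, so 65.3 × 0.01035 = 0.6759 μSv/h.
Dose = rate × time = 0.6759 μSv/h × 2.000 h = 1.352 μSv.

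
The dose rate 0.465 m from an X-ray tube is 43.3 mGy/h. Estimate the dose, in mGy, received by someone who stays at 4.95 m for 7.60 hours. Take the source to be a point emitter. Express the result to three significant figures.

By the inverse-square law, rate at 4.95 m:
43.3 × (0.465/4.95)² = 43.3 × 0.008825 = 0.3821 mGy/h.
Dose = rate × time = 0.3821 mGy/h × 7.600 h = 2.904 mGy.

2.90 mGy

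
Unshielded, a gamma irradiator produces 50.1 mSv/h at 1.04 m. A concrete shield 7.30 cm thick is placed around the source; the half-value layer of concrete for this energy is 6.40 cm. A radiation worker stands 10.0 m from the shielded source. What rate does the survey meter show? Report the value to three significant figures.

Distance alone: 50.1 × (1.04/10.0)² = 50.1 × 0.01082 = 0.5421 mSv/h.
Shield: 7.30/6.40 = 1.141 half-value layers → attenuation 2^(−1.141) = 0.4534.
Combined: 0.5421 × 0.4534 = 0.2458 mSv/h.

0.246 mSv/h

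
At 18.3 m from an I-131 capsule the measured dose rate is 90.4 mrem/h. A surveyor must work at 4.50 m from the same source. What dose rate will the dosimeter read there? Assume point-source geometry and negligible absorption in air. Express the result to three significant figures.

Intensity scales as (d₁/d₂)², so scaling from 18.3 m to 4.50 m:
(18.3/4.50)² = 16.54, so 90.4 × 16.54 = 1495 mrem/h.

1500 mrem/h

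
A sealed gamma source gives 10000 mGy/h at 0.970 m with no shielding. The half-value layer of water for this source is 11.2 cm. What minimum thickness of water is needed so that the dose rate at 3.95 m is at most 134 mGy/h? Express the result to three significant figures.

24.3 cm

At 3.95 m, distance alone gives 10000 × (0.970/3.95)² = 10000 × 0.06030 = 603.0 mGy/h.
Further attenuation needed: 603.0/134 = 4.500.
n = log₂(4.500) = 2.170 half-value layers.
Thickness = 2.170 × 11.2 cm = 24.30 cm.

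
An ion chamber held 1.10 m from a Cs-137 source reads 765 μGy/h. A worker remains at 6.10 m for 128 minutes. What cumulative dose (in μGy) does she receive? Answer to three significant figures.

Intensity scales as (d₁/d₂)², so rate at 6.10 m:
765 × (1.10/6.10)² = 765 × 0.03252 = 24.88 μGy/h.
Dose = rate × time = 24.88 μGy/h × 2.133 h = 53.07 μGy.

53.1 μGy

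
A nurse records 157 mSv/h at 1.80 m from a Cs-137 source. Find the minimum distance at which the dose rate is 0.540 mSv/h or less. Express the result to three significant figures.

By the inverse-square law, d₂ = d₁·√(I₁/I₂).
I₁/I₂ = 157/0.540 = 290.7, so d₂ = 1.80 × √290.7 = 30.69 m.

30.7 m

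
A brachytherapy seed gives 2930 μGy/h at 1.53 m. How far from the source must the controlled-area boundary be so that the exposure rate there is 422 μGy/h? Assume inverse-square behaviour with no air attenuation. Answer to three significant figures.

4.03 m

Since intensity falls as 1/r², d₂ = d₁·√(I₁/I₂).
I₁/I₂ = 2930/422 = 6.943, so d₂ = 1.53 × √6.943 = 4.031 m.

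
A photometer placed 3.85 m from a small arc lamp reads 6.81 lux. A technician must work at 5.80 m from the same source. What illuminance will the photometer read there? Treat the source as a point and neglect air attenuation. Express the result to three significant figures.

Intensity scales as (d₁/d₂)², so scaling from 3.85 m to 5.80 m:
6.81 × (3.85/5.80)² = 6.81 × 0.4406 = 3.000 lux.

3.00 lux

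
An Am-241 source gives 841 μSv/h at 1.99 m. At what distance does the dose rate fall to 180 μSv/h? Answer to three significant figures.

4.30 m

Applying the 1/r² law, d₂ = d₁·√(I₁/I₂).
I₁/I₂ = 841/180 = 4.672, so d₂ = 1.99 × √4.672 = 4.301 m.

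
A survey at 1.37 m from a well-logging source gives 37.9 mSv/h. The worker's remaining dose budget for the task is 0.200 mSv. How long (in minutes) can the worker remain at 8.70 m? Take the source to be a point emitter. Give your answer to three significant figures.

12.8 min

Applying the 1/r² law, rate at 8.70 m:
(1.37/8.70)² = 0.02480, so 37.9 × 0.02480 = 0.9399 mSv/h.
Stay time = 0.200 mSv ÷ 0.9399 mSv/h = 0.2128 h = 12.77 min.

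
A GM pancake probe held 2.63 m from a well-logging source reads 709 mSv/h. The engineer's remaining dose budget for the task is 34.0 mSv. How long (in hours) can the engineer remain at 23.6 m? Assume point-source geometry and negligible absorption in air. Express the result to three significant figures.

Intensity scales as (d₁/d₂)², so rate at 23.6 m:
709 × (2.63/23.6)² = 709 × 0.01242 = 8.806 mSv/h.
Stay time = 34.0 mSv ÷ 8.806 mSv/h = 3.861 h.

3.86 h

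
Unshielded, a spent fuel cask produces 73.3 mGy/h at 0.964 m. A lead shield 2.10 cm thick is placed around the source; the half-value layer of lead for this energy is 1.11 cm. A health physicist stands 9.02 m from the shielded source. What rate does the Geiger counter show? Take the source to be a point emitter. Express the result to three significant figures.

Distance alone: (0.964/9.02)² = 0.01142, so 73.3 × 0.01142 = 0.8371 mGy/h.
Shield: 2.10/1.11 = 1.892 half-value layers → attenuation 2^(−1.892) = 0.2694.
Combined: 0.8371 × 0.2694 = 0.2255 mGy/h.

0.226 mGy/h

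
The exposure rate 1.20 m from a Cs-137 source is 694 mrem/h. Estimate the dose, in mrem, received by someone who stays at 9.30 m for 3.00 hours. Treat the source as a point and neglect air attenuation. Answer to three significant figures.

34.7 mrem

Intensity scales as (d₁/d₂)², so rate at 9.30 m:
(1.20/9.30)² = 0.01665, so 694 × 0.01665 = 11.56 mrem/h.
Dose = rate × time = 11.56 mrem/h × 3.000 h = 34.68 mrem.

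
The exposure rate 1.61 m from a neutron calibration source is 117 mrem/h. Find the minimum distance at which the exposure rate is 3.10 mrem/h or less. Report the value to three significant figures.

Intensity scales as (d₁/d₂)², so d₂ = d₁·√(I₁/I₂).
I₁/I₂ = 117/3.10 = 37.74, so d₂ = 1.61 × √37.74 = 9.891 m.

9.89 m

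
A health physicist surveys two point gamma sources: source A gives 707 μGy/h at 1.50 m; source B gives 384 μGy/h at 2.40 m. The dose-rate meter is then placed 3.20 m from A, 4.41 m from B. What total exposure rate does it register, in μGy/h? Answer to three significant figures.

269 μGy/h

Each source contributes Iᵢ·(dᵢ/rᵢ)²; contributions add.
A: 707 × (1.50/3.20)² = 155.3 μGy/h
B: 384 × (2.40/4.41)² = 113.7 μGy/h
Total = 155.3 + 113.7 = 269.0 μGy/h.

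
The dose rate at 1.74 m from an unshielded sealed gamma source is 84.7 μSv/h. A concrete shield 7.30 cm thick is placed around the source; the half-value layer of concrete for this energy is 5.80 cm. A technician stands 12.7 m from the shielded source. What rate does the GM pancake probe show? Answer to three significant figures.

0.664 μSv/h

Distance alone: 84.7 × (1.74/12.7)² = 84.7 × 0.01877 = 1.590 μSv/h.
Shield: 7.30/5.80 = 1.259 half-value layers → attenuation 2^(−1.259) = 0.4178.
Combined: 1.590 × 0.4178 = 0.6643 μSv/h.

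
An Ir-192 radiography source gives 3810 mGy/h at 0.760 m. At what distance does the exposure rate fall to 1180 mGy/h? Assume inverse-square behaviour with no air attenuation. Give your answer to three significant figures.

1.37 m

Intensity scales as (d₁/d₂)², so d₂ = d₁·√(I₁/I₂).
I₁/I₂ = 3810/1180 = 3.229, so d₂ = 0.760 × √3.229 = 1.366 m.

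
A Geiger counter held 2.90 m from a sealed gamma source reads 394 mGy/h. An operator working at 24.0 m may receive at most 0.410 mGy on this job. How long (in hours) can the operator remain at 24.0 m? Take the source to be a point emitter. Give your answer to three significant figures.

0.0713 h

Using I₁d₁² = I₂d₂², rate at 24.0 m:
(2.90/24.0)² = 0.01460, so 394 × 0.01460 = 5.752 mGy/h.
Stay time = 0.410 mGy ÷ 5.752 mGy/h = 0.07128 h.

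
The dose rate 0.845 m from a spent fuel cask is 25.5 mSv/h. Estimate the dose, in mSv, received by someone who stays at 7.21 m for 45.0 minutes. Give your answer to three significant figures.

Since intensity falls as 1/r², rate at 7.21 m:
(0.845/7.21)² = 0.01374, so 25.5 × 0.01374 = 0.3504 mSv/h.
Dose = rate × time = 0.3504 mSv/h × 0.7500 h = 0.2628 mSv.

0.263 mSv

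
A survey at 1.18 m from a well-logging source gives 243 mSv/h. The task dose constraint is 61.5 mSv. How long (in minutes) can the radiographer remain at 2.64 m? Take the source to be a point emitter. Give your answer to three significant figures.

76.0 min

Using I₁d₁² = I₂d₂², rate at 2.64 m:
(1.18/2.64)² = 0.1998, so 243 × 0.1998 = 48.55 mSv/h.
Stay time = 61.5 mSv ÷ 48.55 mSv/h = 1.267 h = 76.02 min.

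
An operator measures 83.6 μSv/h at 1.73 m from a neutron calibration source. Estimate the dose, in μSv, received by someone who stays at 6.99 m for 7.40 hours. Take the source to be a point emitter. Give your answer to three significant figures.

Using I₁d₁² = I₂d₂², rate at 6.99 m:
(1.73/6.99)² = 0.06125, so 83.6 × 0.06125 = 5.120 μSv/h.
Dose = rate × time = 5.120 μSv/h × 7.400 h = 37.89 μSv.

37.9 μSv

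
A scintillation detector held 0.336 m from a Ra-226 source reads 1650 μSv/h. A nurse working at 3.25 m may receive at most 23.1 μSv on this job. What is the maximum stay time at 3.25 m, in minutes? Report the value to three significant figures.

78.6 min

Using I₁d₁² = I₂d₂², rate at 3.25 m:
1650 × (0.336/3.25)² = 1650 × 0.01069 = 17.64 μSv/h.
Stay time = 23.1 μSv ÷ 17.64 μSv/h = 1.310 h = 78.60 min.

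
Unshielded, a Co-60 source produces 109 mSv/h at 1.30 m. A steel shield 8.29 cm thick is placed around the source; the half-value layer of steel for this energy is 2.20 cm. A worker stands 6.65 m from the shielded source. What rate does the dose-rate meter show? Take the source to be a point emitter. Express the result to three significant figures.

Distance alone: 109 × (1.30/6.65)² = 109 × 0.03822 = 4.166 mSv/h.
Shield: 8.29/2.20 = 3.768 half-value layers → attenuation 2^(−3.768) = 0.07340.
Combined: 4.166 × 0.07340 = 0.3058 mSv/h.

0.306 mSv/h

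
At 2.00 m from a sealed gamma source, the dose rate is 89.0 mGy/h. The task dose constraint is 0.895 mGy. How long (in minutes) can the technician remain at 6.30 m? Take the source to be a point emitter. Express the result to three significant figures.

5.99 min

Applying the 1/r² law, rate at 6.30 m:
89.0 × (2.00/6.30)² = 89.0 × 0.1008 = 8.971 mGy/h.
Stay time = 0.895 mGy ÷ 8.971 mGy/h = 0.09977 h = 5.986 min.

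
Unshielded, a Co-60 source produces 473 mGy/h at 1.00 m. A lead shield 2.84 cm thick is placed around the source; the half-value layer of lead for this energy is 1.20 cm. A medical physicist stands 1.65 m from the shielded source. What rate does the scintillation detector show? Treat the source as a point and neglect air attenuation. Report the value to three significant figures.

Distance alone: 473 × (1.00/1.65)² = 473 × 0.3673 = 173.7 mGy/h.
Shield: 2.84/1.20 = 2.367 half-value layers → attenuation 2^(−2.367) = 0.1938.
Combined: 173.7 × 0.1938 = 33.66 mGy/h.

33.7 mGy/h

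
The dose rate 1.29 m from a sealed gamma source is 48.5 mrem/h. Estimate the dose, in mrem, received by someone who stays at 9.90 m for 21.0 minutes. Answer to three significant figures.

Using I₁d₁² = I₂d₂², rate at 9.90 m:
48.5 × (1.29/9.90)² = 48.5 × 0.01698 = 0.8235 mrem/h.
Dose = rate × time = 0.8235 mrem/h × 0.3500 h = 0.2882 mrem.

0.288 mrem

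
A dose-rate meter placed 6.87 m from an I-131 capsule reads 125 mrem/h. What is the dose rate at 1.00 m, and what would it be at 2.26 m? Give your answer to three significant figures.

5900 mrem/h; 1160 mrem/h

Intensity scales as (d₁/d₂)², so
At 1.00 m: 125 × (6.87/1.00)² = 125 × 47.20 = 5900 mrem/h
At 2.26 m: 5900 × (1.00/2.26)² = 5900 × 0.1958 = 1155 mrem/h.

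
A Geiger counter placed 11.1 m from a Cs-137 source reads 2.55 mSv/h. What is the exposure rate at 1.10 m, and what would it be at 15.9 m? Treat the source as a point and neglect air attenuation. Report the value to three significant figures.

Intensity scales as (d₁/d₂)², so
At 1.10 m: (11.1/1.10)² = 101.8, so 2.55 × 101.8 = 259.6 mSv/h
At 15.9 m: 259.6 × (1.10/15.9)² = 259.6 × 0.004786 = 1.242 mSv/h.

260 mSv/h; 1.24 mSv/h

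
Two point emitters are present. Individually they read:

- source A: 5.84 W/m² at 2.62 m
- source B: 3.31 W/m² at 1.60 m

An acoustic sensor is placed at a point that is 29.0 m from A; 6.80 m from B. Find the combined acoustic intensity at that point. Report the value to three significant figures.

0.231 W/m²

By superposition, sum each source's inverse-square contribution:
A: 5.84 × (2.62/29.0)² = 0.04767 W/m²
B: 3.31 × (1.60/6.80)² = 0.1833 W/m²
Total = 0.04767 + 0.1833 = 0.2310 W/m².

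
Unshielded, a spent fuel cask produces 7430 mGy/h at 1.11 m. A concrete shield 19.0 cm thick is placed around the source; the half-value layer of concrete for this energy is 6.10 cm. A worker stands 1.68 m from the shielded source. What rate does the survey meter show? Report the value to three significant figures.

374 mGy/h

Distance alone: (1.11/1.68)² = 0.4365, so 7430 × 0.4365 = 3243 mGy/h.
Shield: 19.0/6.10 = 3.115 half-value layers → attenuation 2^(−3.115) = 0.1154.
Combined: 3243 × 0.1154 = 374.2 mGy/h.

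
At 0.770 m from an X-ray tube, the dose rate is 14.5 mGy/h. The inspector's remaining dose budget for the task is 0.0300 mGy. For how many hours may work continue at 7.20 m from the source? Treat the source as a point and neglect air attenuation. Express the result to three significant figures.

Using I₁d₁² = I₂d₂², rate at 7.20 m:
(0.770/7.20)² = 0.01144, so 14.5 × 0.01144 = 0.1659 mGy/h.
Stay time = 0.0300 mGy ÷ 0.1659 mGy/h = 0.1808 h.

0.181 h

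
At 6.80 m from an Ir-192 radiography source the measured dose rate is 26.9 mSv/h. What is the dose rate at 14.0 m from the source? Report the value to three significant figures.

Applying the 1/r² law, scaling from 6.80 m to 14.0 m:
26.9 × (6.80/14.0)² = 26.9 × 0.2359 = 6.346 mSv/h.

6.35 mSv/h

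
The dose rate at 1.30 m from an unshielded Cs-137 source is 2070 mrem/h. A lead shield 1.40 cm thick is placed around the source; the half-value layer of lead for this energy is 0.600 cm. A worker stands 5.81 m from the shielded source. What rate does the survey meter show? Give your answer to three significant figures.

20.6 mrem/h

Distance alone: (1.30/5.81)² = 0.05007, so 2070 × 0.05007 = 103.6 mrem/h.
Shield: 1.40/0.600 = 2.333 half-value layers → attenuation 2^(−2.333) = 0.1985.
Combined: 103.6 × 0.1985 = 20.56 mrem/h.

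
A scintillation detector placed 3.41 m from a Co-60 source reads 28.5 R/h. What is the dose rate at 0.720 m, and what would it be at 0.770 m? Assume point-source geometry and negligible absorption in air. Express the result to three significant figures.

639 R/h; 559 R/h

Since intensity falls as 1/r²,
At 0.720 m: (3.41/0.720)² = 22.43, so 28.5 × 22.43 = 639.3 R/h
At 0.770 m: 639.3 × (0.720/0.770)² = 639.3 × 0.8743 = 558.9 R/h.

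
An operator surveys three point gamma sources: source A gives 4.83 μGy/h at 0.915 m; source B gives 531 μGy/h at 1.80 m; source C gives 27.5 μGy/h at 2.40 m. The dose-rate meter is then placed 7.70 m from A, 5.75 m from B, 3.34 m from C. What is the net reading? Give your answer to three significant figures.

Each source contributes Iᵢ·(dᵢ/rᵢ)²; contributions add.
A: 4.83 × (0.915/7.70)² = 0.06820 μGy/h
B: 531 × (1.80/5.75)² = 52.04 μGy/h
C: 27.5 × (2.40/3.34)² = 14.20 μGy/h
Total = 0.06820 + 52.04 + 14.20 = 66.31 μGy/h.

66.3 μGy/h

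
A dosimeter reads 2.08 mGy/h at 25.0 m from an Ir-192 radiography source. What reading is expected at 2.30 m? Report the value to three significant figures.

Applying the 1/r² law, the rate at 2.30 m is
2.08 × (25.0/2.30)² = 2.08 × 118.1 = 245.6 mGy/h.

246 mGy/h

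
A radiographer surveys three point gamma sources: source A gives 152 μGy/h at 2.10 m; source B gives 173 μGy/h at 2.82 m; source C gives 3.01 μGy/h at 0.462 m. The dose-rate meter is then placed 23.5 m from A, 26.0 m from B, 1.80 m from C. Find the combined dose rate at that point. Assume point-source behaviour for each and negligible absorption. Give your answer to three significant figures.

Each source contributes Iᵢ·(dᵢ/rᵢ)²; contributions add.
A: 152 × (2.10/23.5)² = 1.214 μGy/h
B: 173 × (2.82/26.0)² = 2.035 μGy/h
C: 3.01 × (0.462/1.80)² = 0.1983 μGy/h
Total = 1.214 + 2.035 + 0.1983 = 3.447 μGy/h.

3.45 μGy/h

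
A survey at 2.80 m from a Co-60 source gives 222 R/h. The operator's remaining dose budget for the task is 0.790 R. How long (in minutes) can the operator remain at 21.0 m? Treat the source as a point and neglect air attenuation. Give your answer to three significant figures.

Intensity scales as (d₁/d₂)², so rate at 21.0 m:
222 × (2.80/21.0)² = 222 × 0.01778 = 3.947 R/h.
Stay time = 0.790 R ÷ 3.947 R/h = 0.2002 h = 12.01 min.

12.0 min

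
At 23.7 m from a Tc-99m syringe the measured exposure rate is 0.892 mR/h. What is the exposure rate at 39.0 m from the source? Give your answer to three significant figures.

Intensity scales as (d₁/d₂)², so scaling from 23.7 m to 39.0 m:
0.892 × (23.7/39.0)² = 0.892 × 0.3693 = 0.3294 mR/h.

0.329 mR/h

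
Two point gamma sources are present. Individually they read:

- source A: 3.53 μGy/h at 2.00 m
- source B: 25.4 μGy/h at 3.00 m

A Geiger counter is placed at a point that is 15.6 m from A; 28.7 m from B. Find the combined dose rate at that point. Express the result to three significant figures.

0.336 μGy/h

Each source contributes Iᵢ·(dᵢ/rᵢ)²; contributions add.
A: 3.53 × (2.00/15.6)² = 0.05802 μGy/h
B: 25.4 × (3.00/28.7)² = 0.2775 μGy/h
Total = 0.05802 + 0.2775 = 0.3355 μGy/h.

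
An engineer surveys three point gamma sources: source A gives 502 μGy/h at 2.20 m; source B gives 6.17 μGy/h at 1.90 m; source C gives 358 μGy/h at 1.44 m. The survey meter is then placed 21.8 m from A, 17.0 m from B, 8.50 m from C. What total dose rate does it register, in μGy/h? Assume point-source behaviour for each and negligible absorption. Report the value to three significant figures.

By superposition, sum each source's inverse-square contribution:
A: 502 × (2.20/21.8)² = 5.113 μGy/h
B: 6.17 × (1.90/17.0)² = 0.07707 μGy/h
C: 358 × (1.44/8.50)² = 10.27 μGy/h
Total = 5.113 + 0.07707 + 10.27 = 15.46 μGy/h.

15.5 μGy/h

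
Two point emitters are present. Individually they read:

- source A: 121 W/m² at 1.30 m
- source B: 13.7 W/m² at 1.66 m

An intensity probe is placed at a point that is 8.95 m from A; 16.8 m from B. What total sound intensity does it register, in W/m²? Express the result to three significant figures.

By superposition, sum each source's inverse-square contribution:
A: 121 × (1.30/8.95)² = 2.553 W/m²
B: 13.7 × (1.66/16.8)² = 0.1338 W/m²
Total = 2.553 + 0.1338 = 2.687 W/m².

2.69 W/m²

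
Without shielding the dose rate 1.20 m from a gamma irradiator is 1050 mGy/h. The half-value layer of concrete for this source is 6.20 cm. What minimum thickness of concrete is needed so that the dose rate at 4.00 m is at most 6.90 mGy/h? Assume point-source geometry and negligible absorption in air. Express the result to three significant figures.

23.4 cm

At 4.00 m, distance alone gives (1.20/4.00)² = 0.09000, so 1050 × 0.09000 = 94.50 mGy/h.
Further attenuation needed: 94.50/6.90 = 13.70.
n = log₂(13.70) = 3.776 half-value layers.
Thickness = 3.776 × 6.20 cm = 23.41 cm.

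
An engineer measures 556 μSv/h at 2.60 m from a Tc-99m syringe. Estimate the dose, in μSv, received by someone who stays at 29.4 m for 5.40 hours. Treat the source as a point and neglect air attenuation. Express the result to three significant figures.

23.5 μSv

Intensity scales as (d₁/d₂)², so rate at 29.4 m:
556 × (2.60/29.4)² = 556 × 0.007821 = 4.348 μSv/h.
Dose = rate × time = 4.348 μSv/h × 5.400 h = 23.48 μSv.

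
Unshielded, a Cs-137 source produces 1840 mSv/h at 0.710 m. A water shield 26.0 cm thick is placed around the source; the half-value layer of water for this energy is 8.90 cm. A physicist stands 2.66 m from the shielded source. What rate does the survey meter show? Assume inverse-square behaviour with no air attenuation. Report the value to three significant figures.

Distance alone: (0.710/2.66)² = 0.07124, so 1840 × 0.07124 = 131.1 mSv/h.
Shield: 26.0/8.90 = 2.921 half-value layers → attenuation 2^(−2.921) = 0.1320.
Combined: 131.1 × 0.1320 = 17.31 mSv/h.

17.3 mSv/h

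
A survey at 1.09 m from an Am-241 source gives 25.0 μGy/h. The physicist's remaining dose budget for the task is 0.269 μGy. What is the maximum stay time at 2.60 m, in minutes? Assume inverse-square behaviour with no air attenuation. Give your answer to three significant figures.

Using I₁d₁² = I₂d₂², rate at 2.60 m:
25.0 × (1.09/2.60)² = 25.0 × 0.1758 = 4.395 μGy/h.
Stay time = 0.269 μGy ÷ 4.395 μGy/h = 0.06121 h = 3.673 min.

3.67 min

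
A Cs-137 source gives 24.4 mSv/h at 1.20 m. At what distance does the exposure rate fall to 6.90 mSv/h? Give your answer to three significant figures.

2.26 m

Since intensity falls as 1/r², d₂ = d₁·√(I₁/I₂).
I₁/I₂ = 24.4/6.90 = 3.536, so d₂ = 1.20 × √3.536 = 2.257 m.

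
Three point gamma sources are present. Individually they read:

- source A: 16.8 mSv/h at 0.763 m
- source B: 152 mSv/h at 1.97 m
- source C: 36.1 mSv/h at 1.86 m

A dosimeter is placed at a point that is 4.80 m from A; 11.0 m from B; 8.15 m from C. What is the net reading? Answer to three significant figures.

7.18 mSv/h

By superposition, sum each source's inverse-square contribution:
A: 16.8 × (0.763/4.80)² = 0.4245 mSv/h
B: 152 × (1.97/11.0)² = 4.875 mSv/h
C: 36.1 × (1.86/8.15)² = 1.880 mSv/h
Total = 0.4245 + 4.875 + 1.880 = 7.179 mSv/h.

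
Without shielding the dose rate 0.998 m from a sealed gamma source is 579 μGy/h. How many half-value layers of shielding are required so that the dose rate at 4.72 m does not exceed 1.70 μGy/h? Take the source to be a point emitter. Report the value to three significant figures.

At 4.72 m, distance alone gives 579 × (0.998/4.72)² = 579 × 0.04471 = 25.89 μGy/h.
Further attenuation needed: 25.89/1.70 = 15.23.
n = log₂(15.23) = 3.929 half-value layers.

3.93 half-value layers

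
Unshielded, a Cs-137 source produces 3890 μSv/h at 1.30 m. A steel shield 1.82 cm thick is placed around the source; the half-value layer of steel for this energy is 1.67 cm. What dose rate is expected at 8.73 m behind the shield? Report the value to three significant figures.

40.5 μSv/h

Distance alone: (1.30/8.73)² = 0.02217, so 3890 × 0.02217 = 86.24 μSv/h.
Shield: 1.82/1.67 = 1.090 half-value layers → attenuation 2^(−1.090) = 0.4698.
Combined: 86.24 × 0.4698 = 40.52 μSv/h.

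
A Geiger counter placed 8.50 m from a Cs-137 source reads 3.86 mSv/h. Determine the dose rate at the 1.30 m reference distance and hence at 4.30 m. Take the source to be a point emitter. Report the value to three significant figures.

Since intensity falls as 1/r²,
At 1.30 m: (8.50/1.30)² = 42.75, so 3.86 × 42.75 = 165.0 mSv/h
At 4.30 m: 165.0 × (1.30/4.30)² = 165.0 × 0.09140 = 15.08 mSv/h.

165 mSv/h; 15.1 mSv/h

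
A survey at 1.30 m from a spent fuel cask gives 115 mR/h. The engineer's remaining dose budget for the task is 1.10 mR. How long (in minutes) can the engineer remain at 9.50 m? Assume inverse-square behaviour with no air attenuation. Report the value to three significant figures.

30.6 min

By the inverse-square law, rate at 9.50 m:
115 × (1.30/9.50)² = 115 × 0.01873 = 2.154 mR/h.
Stay time = 1.10 mR ÷ 2.154 mR/h = 0.5107 h = 30.64 min.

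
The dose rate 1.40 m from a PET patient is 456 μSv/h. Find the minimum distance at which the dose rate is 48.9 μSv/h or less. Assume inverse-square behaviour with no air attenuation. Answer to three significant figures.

4.28 m

By the inverse-square law, d₂ = d₁·√(I₁/I₂).
I₁/I₂ = 456/48.9 = 9.325, so d₂ = 1.40 × √9.325 = 4.275 m.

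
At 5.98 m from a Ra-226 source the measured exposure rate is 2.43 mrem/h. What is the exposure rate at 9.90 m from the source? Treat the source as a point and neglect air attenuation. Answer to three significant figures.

Since intensity falls as 1/r², scaling from 5.98 m to 9.90 m:
(5.98/9.90)² = 0.3649, so 2.43 × 0.3649 = 0.8867 mrem/h.

0.887 mrem/h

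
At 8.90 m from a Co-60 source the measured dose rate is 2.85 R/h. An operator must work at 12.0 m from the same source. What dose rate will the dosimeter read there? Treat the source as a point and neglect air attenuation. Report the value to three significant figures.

Since intensity falls as 1/r², scaling from 8.90 m to 12.0 m:
(8.90/12.0)² = 0.5501, so 2.85 × 0.5501 = 1.568 R/h.

1.57 R/h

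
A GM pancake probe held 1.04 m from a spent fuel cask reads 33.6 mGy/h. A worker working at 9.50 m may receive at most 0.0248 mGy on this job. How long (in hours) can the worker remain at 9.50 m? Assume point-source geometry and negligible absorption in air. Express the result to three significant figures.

By the inverse-square law, rate at 9.50 m:
33.6 × (1.04/9.50)² = 33.6 × 0.01198 = 0.4025 mGy/h.
Stay time = 0.0248 mGy ÷ 0.4025 mGy/h = 0.06161 h.

0.0616 h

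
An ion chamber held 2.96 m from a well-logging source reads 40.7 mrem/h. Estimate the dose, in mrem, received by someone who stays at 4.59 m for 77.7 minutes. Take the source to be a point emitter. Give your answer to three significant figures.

21.9 mrem

Intensity scales as (d₁/d₂)², so rate at 4.59 m:
40.7 × (2.96/4.59)² = 40.7 × 0.4159 = 16.93 mrem/h.
Dose = rate × time = 16.93 mrem/h × 1.295 h = 21.92 mrem.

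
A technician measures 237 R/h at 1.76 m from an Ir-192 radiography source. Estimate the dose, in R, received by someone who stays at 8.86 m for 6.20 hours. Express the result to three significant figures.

By the inverse-square law, rate at 8.86 m:
237 × (1.76/8.86)² = 237 × 0.03946 = 9.352 R/h.
Dose = rate × time = 9.352 R/h × 6.200 h = 57.98 R.

58.0 R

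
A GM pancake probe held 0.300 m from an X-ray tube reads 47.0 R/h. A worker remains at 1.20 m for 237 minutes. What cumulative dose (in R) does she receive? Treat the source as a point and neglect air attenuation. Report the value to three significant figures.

Applying the 1/r² law, rate at 1.20 m:
(0.300/1.20)² = 0.06250, so 47.0 × 0.06250 = 2.938 R/h.
Dose = rate × time = 2.938 R/h × 3.950 h = 11.61 R.

11.6 R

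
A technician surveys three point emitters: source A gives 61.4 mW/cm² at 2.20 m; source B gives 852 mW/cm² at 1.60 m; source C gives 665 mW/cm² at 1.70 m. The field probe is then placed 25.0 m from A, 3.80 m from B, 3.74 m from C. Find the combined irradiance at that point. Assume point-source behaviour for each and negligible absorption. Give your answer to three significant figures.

289 mW/cm²

Each source contributes Iᵢ·(dᵢ/rᵢ)²; contributions add.
A: 61.4 × (2.20/25.0)² = 0.4755 mW/cm²
B: 852 × (1.60/3.80)² = 151.0 mW/cm²
C: 665 × (1.70/3.74)² = 137.4 mW/cm²
Total = 0.4755 + 151.0 + 137.4 = 288.9 mW/cm².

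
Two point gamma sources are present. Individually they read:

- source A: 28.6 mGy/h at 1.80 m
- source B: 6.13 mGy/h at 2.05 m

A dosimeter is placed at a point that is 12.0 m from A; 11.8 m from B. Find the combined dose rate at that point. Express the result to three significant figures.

By superposition, sum each source's inverse-square contribution:
A: 28.6 × (1.80/12.0)² = 0.6435 mGy/h
B: 6.13 × (2.05/11.8)² = 0.1850 mGy/h
Total = 0.6435 + 0.1850 = 0.8285 mGy/h.

0.829 mGy/h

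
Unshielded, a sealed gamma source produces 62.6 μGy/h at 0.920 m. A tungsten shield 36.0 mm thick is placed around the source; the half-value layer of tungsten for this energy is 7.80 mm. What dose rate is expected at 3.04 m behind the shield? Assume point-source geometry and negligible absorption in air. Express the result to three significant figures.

0.234 μGy/h

Distance alone: (0.920/3.04)² = 0.09159, so 62.6 × 0.09159 = 5.734 μGy/h.
Shield: 36.0/7.80 = 4.615 half-value layers → attenuation 2^(−4.615) = 0.04081.
Combined: 5.734 × 0.04081 = 0.2340 μGy/h.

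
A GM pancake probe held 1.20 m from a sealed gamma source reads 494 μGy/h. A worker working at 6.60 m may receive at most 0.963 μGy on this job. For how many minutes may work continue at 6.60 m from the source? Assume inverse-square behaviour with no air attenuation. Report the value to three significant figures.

Applying the 1/r² law, rate at 6.60 m:
(1.20/6.60)² = 0.03306, so 494 × 0.03306 = 16.33 μGy/h.
Stay time = 0.963 μGy ÷ 16.33 μGy/h = 0.05897 h = 3.538 min.

3.54 min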